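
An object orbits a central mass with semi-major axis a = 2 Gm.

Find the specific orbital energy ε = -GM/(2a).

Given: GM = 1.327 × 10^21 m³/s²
a = 2 Gm = 2 × 10^9 m
GM = 1.327 × 10^21 m³/s²
2a = 4 × 10^9 m
ε = −GM/(2a) = -3.3175 × 10^11 J/kg ≈ -331.8 GJ/kg

Final answer: -331.8 GJ/kg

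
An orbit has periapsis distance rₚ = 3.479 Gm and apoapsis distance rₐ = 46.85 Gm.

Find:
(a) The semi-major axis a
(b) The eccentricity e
rₚ = 3.479 Gm = 3.479 × 10^9 m
rₐ = 46.85 Gm = 4.685 × 10^10 m
(a) a = (rₚ + rₐ)/2 = 2.51645 × 10^10 m ≈ 25.16 Gm
(b) e = (rₐ − rₚ)/(rₐ + rₚ) = (4.3371 × 10^10) / (5.0329 × 10^10) = 0.86175

Final answer:
(a) a = 25.16 Gm
(b) e = 0.8617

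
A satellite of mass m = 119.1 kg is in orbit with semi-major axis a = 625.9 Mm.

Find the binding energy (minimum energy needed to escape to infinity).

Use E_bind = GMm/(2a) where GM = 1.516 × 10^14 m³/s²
a = 625.9 Mm = 6.259 × 10^8 m
GM = 1.516 × 10^14 m³/s²
m = 119.1 kg
GMm = 1.516 × 10^14 × 119.1 = 1.80556 × 10^16 m³·kg/s²
2a = 1.2518 × 10^9 m
E_bind = GMm/(2a) = 1.44237 × 10^7 J ≈ 14.42 MJ

Final answer: 14.42 MJ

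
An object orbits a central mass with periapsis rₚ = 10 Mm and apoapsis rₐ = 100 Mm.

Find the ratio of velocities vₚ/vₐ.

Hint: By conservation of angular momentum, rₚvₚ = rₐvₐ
rₚ = 10 Mm = 1 × 10^7 m
rₐ = 100 Mm = 1 × 10^8 m
rₚvₚ = rₐvₐ  ⇒  vₚ/vₐ = rₐ/rₚ
vₚ/vₐ = (1 × 10^8) / (1 × 10^7) = 10

Final answer: vₚ/vₐ = 10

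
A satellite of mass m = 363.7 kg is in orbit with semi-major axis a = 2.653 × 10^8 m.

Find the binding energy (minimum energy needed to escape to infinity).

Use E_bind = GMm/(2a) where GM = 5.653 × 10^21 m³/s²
a = 2.653 × 10^8 m
GM = 5.653 × 10^21 m³/s²
m = 363.7 kg
GMm = 5.653 × 10^21 × 363.7 = 2.056 × 10^24 m³·kg/s²
2a = 5.306 × 10^8 m
E_bind = GMm/(2a) = 3.87485 × 10^15 J ≈ 3.875 PJ

Final answer: 3.875 PJ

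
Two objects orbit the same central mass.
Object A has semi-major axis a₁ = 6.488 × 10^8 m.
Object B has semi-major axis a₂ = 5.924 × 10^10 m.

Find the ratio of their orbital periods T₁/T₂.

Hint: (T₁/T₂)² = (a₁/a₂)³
a₁ = 6.488 × 10^8 m
a₂ = 5.924 × 10^10 m
a₁/a₂ = 0.0109521
T₁/T₂ = (a₁/a₂)^(3/2) = (0.0109521)^1.5 = 0.00114616

Final answer: T₁/T₂ = 0.001146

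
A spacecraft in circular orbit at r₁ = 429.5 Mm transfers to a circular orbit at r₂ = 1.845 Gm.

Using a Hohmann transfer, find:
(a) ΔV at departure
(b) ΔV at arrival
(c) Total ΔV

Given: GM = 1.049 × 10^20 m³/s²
r₁ = 429.5 Mm = 4.295 × 10^8 m
r₂ = 1.845 Gm = 1.845 × 10^9 m
GM = 1.049 × 10^20 m³/s²
Transfer ellipse: a_t = (r₁ + r₂)/2 = 1.13725 × 10^9 m
Circular speed at r₁: v₁ = √(GM/r₁) = 494204 m/s
Transfer speed at r₁ (periapsis): v₁ₜ = √(GM(2/r₁ − 1/a_t)) = 629472 m/s
(a) ΔV₁ = v₁ₜ − v₁ = 135268 m/s ≈ 135.3 km/s
Circular speed at r₂: v₂ = √(GM/r₂) = 238446 m/s
Transfer speed at r₂ (apoapsis): v₂ₜ = √(GM(2/r₂ − 1/a_t)) = 146536 m/s
(b) ΔV₂ = v₂ − v₂ₜ = 91910.1 m/s ≈ 91.91 km/s
(c) ΔV_total = ΔV₁ + ΔV₂ = 227178 m/s ≈ 227.2 km/s

Final answer:
(a) ΔV₁ = 135.3 km/s
(b) ΔV₂ = 91.91 km/s
(c) ΔV_total = 227.2 km/s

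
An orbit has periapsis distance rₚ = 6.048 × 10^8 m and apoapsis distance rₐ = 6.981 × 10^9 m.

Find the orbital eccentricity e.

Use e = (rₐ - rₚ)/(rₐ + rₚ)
rₚ = 6.048 × 10^8 m
rₐ = 6.981 × 10^9 m
rₐ − rₚ = 6.3762 × 10^9 m
rₐ + rₚ = 7.5858 × 10^9 m
e = (rₐ − rₚ)/(rₐ + rₚ) = 0.840544

Final answer: e = 0.8405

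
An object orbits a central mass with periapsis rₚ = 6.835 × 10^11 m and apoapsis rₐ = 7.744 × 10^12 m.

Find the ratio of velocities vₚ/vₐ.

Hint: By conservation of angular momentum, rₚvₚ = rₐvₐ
rₚ = 6.835 × 10^11 m
rₐ = 7.744 × 10^12 m
rₚvₚ = rₐvₐ  ⇒  vₚ/vₐ = rₐ/rₚ
vₚ/vₐ = (7.744 × 10^12) / (6.835 × 10^11) = 11.3299

Final answer: vₚ/vₐ = 11.33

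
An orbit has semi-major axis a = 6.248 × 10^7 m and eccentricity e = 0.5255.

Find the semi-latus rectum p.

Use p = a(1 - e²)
a = 6.248 × 10^7 m
e = 0.5255,  e² = 0.27615,  1 − e² = 0.72385
p = a(1 − e²) = 6.248 × 10^7 m × 0.72385 = 4.52261 × 10^7 m ≈ 4.523 × 10^7 m

Final answer: p = 4.523 × 10^7 m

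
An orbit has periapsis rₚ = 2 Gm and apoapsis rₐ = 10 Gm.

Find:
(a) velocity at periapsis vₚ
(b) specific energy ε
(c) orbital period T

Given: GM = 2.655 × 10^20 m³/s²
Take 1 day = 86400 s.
rₚ = 2 Gm = 2 × 10^9 m
rₐ = 10 Gm = 1 × 10^10 m
GM = 2.655 × 10^20 m³/s²
a = (rₚ + rₐ)/2 = 6 × 10^9 m
e = (rₐ − rₚ)/(rₐ + rₚ) = (8 × 10^9) / (1.2 × 10^10) = 0.666667
(a) vₚ² = GM (2/rₚ − 1/a) = 2.655 × 10^20 × (1 × 10^-9 − 1.66667 × 10^-10) = 2.2125 × 10^11 m²/s²;  vₚ = 470372 m/s ≈ 470.4 km/s
(b) 2a = 1.2 × 10^10 m;  ε = −GM/(2a) = -2.2125 × 10^10 J/kg ≈ -22.12 GJ/kg
(c) a³ = 2.16 × 10^29 m³;  T = 2π √(a³/GM) = 2π × 28523 s = 179215 s ≈ 2.074 days

Final answer:
(a) velocity at periapsis vₚ = 470.4 km/s
(b) specific energy ε = -22.12 GJ/kg
(c) orbital period T = 2.074 days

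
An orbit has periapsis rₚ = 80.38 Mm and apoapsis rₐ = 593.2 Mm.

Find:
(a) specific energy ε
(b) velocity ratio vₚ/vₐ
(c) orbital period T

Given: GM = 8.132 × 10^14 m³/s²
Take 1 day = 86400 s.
rₚ = 80.38 Mm = 8.038 × 10^7 m
rₐ = 593.2 Mm = 5.932 × 10^8 m
GM = 8.132 × 10^14 m³/s²
a = (rₚ + rₐ)/2 = 3.3679 × 10^8 m
e = (rₐ − rₚ)/(rₐ + rₚ) = (5.1282 × 10^8) / (6.7358 × 10^8) = 0.761335
(a) 2a = 6.7358 × 10^8 m;  ε = −GM/(2a) = -1.20728 × 10^6 J/kg ≈ -1.207 MJ/kg
(b) vₚ/vₐ = rₐ/rₚ (angular momentum) = (5.932 × 10^8) / (8.038 × 10^7) = 7.37995 ≈ 7.38
(c) a³ = 3.82012 × 10^25 m³;  T = 2π √(a³/GM) = 2π × 216741 s = 1.36182 × 10^6 s ≈ 15.76 days

Final answer:
(a) specific energy ε = -1.207 MJ/kg
(b) velocity ratio vₚ/vₐ = 7.38
(c) orbital period T = 15.76 days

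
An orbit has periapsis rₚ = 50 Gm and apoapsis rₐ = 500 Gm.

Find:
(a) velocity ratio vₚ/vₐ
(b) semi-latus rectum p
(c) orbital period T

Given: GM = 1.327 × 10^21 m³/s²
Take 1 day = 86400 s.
rₚ = 50 Gm = 5 × 10^10 m
rₐ = 500 Gm = 5 × 10^11 m
GM = 1.327 × 10^21 m³/s²
a = (rₚ + rₐ)/2 = 2.75 × 10^11 m
e = (rₐ − rₚ)/(rₐ + rₚ) = (4.5 × 10^11) / (5.5 × 10^11) = 0.818182
(a) vₚ/vₐ = rₐ/rₚ (angular momentum) = (5 × 10^11) / (5 × 10^10) = 10 ≈ 10
(b) 1 − e² = 0.330579;  p = a(1 − e²) = 2.75 × 10^11 × 0.330579 = 9.09091 × 10^10 m ≈ 90.91 Gm
(c) a³ = 2.07969 × 10^34 m³;  T = 2π √(a³/GM) = 2π × 3.9588 × 10^6 s = 2.48739 × 10^7 s ≈ 287.9 days

Final answer:
(a) velocity ratio vₚ/vₐ = 10
(b) semi-latus rectum p = 90.91 Gm
(c) orbital period T = 287.9 days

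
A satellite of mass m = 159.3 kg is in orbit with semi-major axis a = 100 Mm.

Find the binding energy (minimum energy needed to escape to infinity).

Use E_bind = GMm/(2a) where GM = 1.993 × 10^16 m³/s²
a = 100 Mm = 1 × 10^8 m
GM = 1.993 × 10^16 m³/s²
m = 159.3 kg
GMm = 1.993 × 10^16 × 159.3 = 3.17485 × 10^18 m³·kg/s²
2a = 2 × 10^8 m
E_bind = GMm/(2a) = 1.58742 × 10^10 J ≈ 15.87 GJ

Final answer: 15.87 GJ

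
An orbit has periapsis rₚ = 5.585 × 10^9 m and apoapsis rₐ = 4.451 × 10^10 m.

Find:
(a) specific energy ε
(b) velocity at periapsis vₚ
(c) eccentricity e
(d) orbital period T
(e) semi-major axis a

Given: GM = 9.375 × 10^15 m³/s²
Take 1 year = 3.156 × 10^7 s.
rₚ = 5.585 × 10^9 m
rₐ = 4.451 × 10^10 m
GM = 9.375 × 10^15 m³/s²
a = (rₚ + rₐ)/2 = 2.50475 × 10^10 m
e = (rₐ − rₚ)/(rₐ + rₚ) = (3.8925 × 10^10) / (5.0095 × 10^10) = 0.777024
(a) 2a = 5.0095 × 10^10 m;  ε = −GM/(2a) = -187144 J/kg ≈ -187.1 kJ/kg
(b) vₚ² = GM (2/rₚ − 1/a) = 9.375 × 10^15 × (3.58102 × 10^-10 − 3.99241 × 10^-11) = 2.98292 × 10^6 m²/s²;  vₚ = 1727.11 m/s ≈ 1.727 km/s
(c) e = 0.777024 ≈ 0.777
(d) a³ = 1.57142 × 10^31 m³;  T = 2π √(a³/GM) = 2π × 4.09412 × 10^7 s = 2.57241 × 10^8 s ≈ 8.151 years
(e) a = 2.50475 × 10^10 m ≈ 2.505 × 10^10 m

Final answer:
(a) specific energy ε = -187.1 kJ/kg
(b) velocity at periapsis vₚ = 1.727 km/s
(c) eccentricity e = 0.777
(d) orbital period T = 8.151 years
(e) semi-major axis a = 2.505 × 10^10 m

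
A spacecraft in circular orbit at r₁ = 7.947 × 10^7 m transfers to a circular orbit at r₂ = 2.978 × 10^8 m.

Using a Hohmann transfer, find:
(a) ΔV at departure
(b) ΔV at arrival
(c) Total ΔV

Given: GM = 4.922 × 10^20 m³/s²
r₁ = 7.947 × 10^7 m
r₂ = 2.978 × 10^8 m
GM = 4.922 × 10^20 m³/s²
Transfer ellipse: a_t = (r₁ + r₂)/2 = 1.88635 × 10^8 m
Circular speed at r₁: v₁ = √(GM/r₁) = 2.48868 × 10^6 m/s
Transfer speed at r₁ (periapsis): v₁ₜ = √(GM(2/r₁ − 1/a_t)) = 3.12695 × 10^6 m/s
(a) ΔV₁ = v₁ₜ − v₁ = 638265 m/s ≈ 638.3 km/s
Circular speed at r₂: v₂ = √(GM/r₂) = 1.28561 × 10^6 m/s
Transfer speed at r₂ (apoapsis): v₂ₜ = √(GM(2/r₂ − 1/a_t)) = 834447 m/s
(b) ΔV₂ = v₂ − v₂ₜ = 451160 m/s ≈ 451.2 km/s
(c) ΔV_total = ΔV₁ + ΔV₂ = 1.08943 × 10^6 m/s ≈ 1089 km/s

Final answer:
(a) ΔV₁ = 638.3 km/s
(b) ΔV₂ = 451.2 km/s
(c) ΔV_total = 1089 km/s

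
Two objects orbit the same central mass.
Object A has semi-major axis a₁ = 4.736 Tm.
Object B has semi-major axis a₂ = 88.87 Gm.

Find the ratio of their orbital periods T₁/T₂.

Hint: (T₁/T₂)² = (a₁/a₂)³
a₁ = 4.736 Tm = 4.736 × 10^12 m
a₂ = 88.87 Gm = 8.887 × 10^10 m
a₁/a₂ = 53.2913
T₁/T₂ = (a₁/a₂)^(3/2) = (53.2913)^1.5 = 389.032

Final answer: T₁/T₂ = 389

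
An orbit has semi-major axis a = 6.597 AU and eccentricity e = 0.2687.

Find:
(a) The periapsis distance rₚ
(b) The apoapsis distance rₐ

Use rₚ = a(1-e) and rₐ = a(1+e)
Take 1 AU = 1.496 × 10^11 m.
a = 6.597 AU = 9.86911 × 10^11 m
e = 0.2687:  1 − e = 0.7313,  1 + e = 1.2687
(a) rₚ = a(1 − e) = 9.86911 × 10^11 m × 0.7313 = 7.21728 × 10^11 m ≈ 4.824 AU
(b) rₐ = a(1 + e) = 9.86911 × 10^11 m × 1.2687 = 1.25209 × 10^12 m ≈ 8.37 AU

Final answer:
(a) rₚ = 4.824 AU
(b) rₐ = 8.37 AU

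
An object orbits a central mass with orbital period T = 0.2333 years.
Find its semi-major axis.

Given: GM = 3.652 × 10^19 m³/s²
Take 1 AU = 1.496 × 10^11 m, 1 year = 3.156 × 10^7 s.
T = 0.2333 years = 7.36295 × 10^6 s
GM = 3.652 × 10^19 m³/s²
Kepler's third law: a³ = GM T² / (4π²)
T² = 5.4213 × 10^13 s²
a³ = (3.652 × 10^19) × (5.4213 × 10^13) / (4π²) = 5.01504 × 10^31 m³
a = (a³)^(1/3) = 3.68772 × 10^10 m ≈ 0.2465 AU

Final answer: 0.2465 AU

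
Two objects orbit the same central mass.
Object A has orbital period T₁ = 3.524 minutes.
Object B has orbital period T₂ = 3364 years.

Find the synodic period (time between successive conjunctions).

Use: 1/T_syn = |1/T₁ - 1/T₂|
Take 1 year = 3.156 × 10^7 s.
T₁ = 3.524 minutes = 211.44 s
T₂ = 3364 years = 1.06168 × 10^11 s
1/T₁ = 0.00472947 s⁻¹
1/T₂ = 9.41905 × 10^-12 s⁻¹
|1/T₁ − 1/T₂| = 0.00472947 s⁻¹
T_syn = 1 / |1/T₁ − 1/T₂| = 211.44 s ≈ 3.524 minutes

Final answer: T_syn = 3.524 minutes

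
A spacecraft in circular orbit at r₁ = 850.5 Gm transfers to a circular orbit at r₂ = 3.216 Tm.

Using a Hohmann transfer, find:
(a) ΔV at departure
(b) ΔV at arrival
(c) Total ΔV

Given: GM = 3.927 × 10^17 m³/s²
r₁ = 850.5 Gm = 8.505 × 10^11 m
r₂ = 3.216 Tm = 3.216 × 10^12 m
GM = 3.927 × 10^17 m³/s²
Transfer ellipse: a_t = (r₁ + r₂)/2 = 2.03325 × 10^12 m
Circular speed at r₁: v₁ = √(GM/r₁) = 679.506 m/s
Transfer speed at r₁ (periapsis): v₁ₜ = √(GM(2/r₁ − 1/a_t)) = 854.586 m/s
(a) ΔV₁ = v₁ₜ − v₁ = 175.08 m/s ≈ 175.1 m/s
Circular speed at r₂: v₂ = √(GM/r₂) = 349.44 m/s
Transfer speed at r₂ (apoapsis): v₂ₜ = √(GM(2/r₂ − 1/a_t)) = 226.003 m/s
(b) ΔV₂ = v₂ − v₂ₜ = 123.437 m/s ≈ 123.4 m/s
(c) ΔV_total = ΔV₁ + ΔV₂ = 298.517 m/s ≈ 298.5 m/s

Final answer:
(a) ΔV₁ = 175.1 m/s
(b) ΔV₂ = 123.4 m/s
(c) ΔV_total = 298.5 m/s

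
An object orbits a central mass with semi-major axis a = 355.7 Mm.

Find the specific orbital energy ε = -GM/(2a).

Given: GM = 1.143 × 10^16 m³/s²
a = 355.7 Mm = 3.557 × 10^8 m
GM = 1.143 × 10^16 m³/s²
2a = 7.114 × 10^8 m
ε = −GM/(2a) = -1.60669 × 10^7 J/kg ≈ -16.07 MJ/kg

Final answer: -16.07 MJ/kg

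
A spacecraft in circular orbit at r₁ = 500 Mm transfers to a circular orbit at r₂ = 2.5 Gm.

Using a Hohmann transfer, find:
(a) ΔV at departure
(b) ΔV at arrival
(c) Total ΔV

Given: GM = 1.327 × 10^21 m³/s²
r₁ = 500 Mm = 5 × 10^8 m
r₂ = 2.5 Gm = 2.5 × 10^9 m
GM = 1.327 × 10^21 m³/s²
Transfer ellipse: a_t = (r₁ + r₂)/2 = 1.5 × 10^9 m
Circular speed at r₁: v₁ = √(GM/r₁) = 1.62911 × 10^6 m/s
Transfer speed at r₁ (periapsis): v₁ₜ = √(GM(2/r₁ − 1/a_t)) = 2.10317 × 10^6 m/s
(a) ΔV₁ = v₁ₜ − v₁ = 474062 m/s ≈ 474.1 km/s
Circular speed at r₂: v₂ = √(GM/r₂) = 728560 m/s
Transfer speed at r₂ (apoapsis): v₂ₜ = √(GM(2/r₂ − 1/a_t)) = 420634 m/s
(b) ΔV₂ = v₂ − v₂ₜ = 307926 m/s ≈ 307.9 km/s
(c) ΔV_total = ΔV₁ + ΔV₂ = 781988 m/s ≈ 782 km/s

Final answer:
(a) ΔV₁ = 474.1 km/s
(b) ΔV₂ = 307.9 km/s
(c) ΔV_total = 782 km/s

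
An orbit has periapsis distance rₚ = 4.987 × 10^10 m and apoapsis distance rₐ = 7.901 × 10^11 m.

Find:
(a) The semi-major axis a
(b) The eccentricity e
rₚ = 4.987 × 10^10 m
rₐ = 7.901 × 10^11 m
(a) a = (rₚ + rₐ)/2 = 4.19985 × 10^11 m ≈ 4.2 × 10^11 m
(b) e = (rₐ − rₚ)/(rₐ + rₚ) = (7.4023 × 10^11) / (8.3997 × 10^11) = 0.881258

Final answer:
(a) a = 4.2 × 10^11 m
(b) e = 0.8813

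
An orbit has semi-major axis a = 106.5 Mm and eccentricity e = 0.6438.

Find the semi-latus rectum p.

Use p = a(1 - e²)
a = 106.5 Mm = 1.065 × 10^8 m
e = 0.6438,  e² = 0.414478,  1 − e² = 0.585522
p = a(1 − e²) = 1.065 × 10^8 m × 0.585522 = 6.2358 × 10^7 m ≈ 62.36 Mm

Final answer: p = 62.36 Mm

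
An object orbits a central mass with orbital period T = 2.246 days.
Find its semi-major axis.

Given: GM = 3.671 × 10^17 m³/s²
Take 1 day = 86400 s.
T = 2.246 days = 194054 s
GM = 3.671 × 10^17 m³/s²
Kepler's third law: a³ = GM T² / (4π²)
T² = 3.76571 × 10^10 s²
a³ = (3.671 × 10^17) × (3.76571 × 10^10) / (4π²) = 3.50164 × 10^26 m³
a = (a³)^(1/3) = 7.0484 × 10^8 m ≈ 704.8 Mm

Final answer: 704.8 Mm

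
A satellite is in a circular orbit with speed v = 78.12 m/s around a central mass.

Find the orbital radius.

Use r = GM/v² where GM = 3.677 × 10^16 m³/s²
v = 78.12 m/s
GM = 3.677 × 10^16 m³/s²
v² = 6102.73 m²/s²
r = GM/v² = (3.677 × 10^16) / 6102.73 = 6.02517 × 10^12 m ≈ 6.025 × 10^12 m

Final answer: 6.025 × 10^12 m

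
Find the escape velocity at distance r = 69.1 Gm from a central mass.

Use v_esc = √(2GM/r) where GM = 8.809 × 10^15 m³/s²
r = 69.1 Gm = 6.91 × 10^10 m
GM = 8.809 × 10^15 m³/s²
2GM/r = 2 × (8.809 × 10^15) / (6.91 × 10^10) = 254964 m²/s²
v_esc = √(2GM/r) = 504.939 m/s ≈ 504.9 m/s

Final answer: 504.9 m/s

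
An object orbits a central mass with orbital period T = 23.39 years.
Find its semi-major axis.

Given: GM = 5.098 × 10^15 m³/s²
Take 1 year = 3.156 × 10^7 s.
T = 23.39 years = 7.38188 × 10^8 s
GM = 5.098 × 10^15 m³/s²
Kepler's third law: a³ = GM T² / (4π²)
T² = 5.44922 × 10^17 s²
a³ = (5.098 × 10^15) × (5.44922 × 10^17) / (4π²) = 7.03679 × 10^31 m³
a = (a³)^(1/3) = 4.12849 × 10^10 m ≈ 41.28 Gm

Final answer: 41.28 Gm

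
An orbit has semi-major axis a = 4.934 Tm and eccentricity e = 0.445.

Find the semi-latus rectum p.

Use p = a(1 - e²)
a = 4.934 Tm = 4.934 × 10^12 m
e = 0.445,  e² = 0.198025,  1 − e² = 0.801975
p = a(1 − e²) = 4.934 × 10^12 m × 0.801975 = 3.95694 × 10^12 m ≈ 3.957 Tm

Final answer: p = 3.957 Tm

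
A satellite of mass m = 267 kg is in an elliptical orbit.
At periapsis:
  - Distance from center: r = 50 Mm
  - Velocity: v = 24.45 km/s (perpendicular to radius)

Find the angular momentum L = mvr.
r = 50 Mm = 5 × 10^7 m
v = 24.45 km/s = 24450 m/s
vr = 24450 × 5 × 10^7 = 1.2225 × 10^12 m²/s
L = m × vr = 267 × 1.2225 × 10^12 = 3.26408 × 10^14 kg·m²/s ≈ 3.264 × 10^14 kg·m²/s

Final answer: L = 3.264 × 10^14 kg·m²/s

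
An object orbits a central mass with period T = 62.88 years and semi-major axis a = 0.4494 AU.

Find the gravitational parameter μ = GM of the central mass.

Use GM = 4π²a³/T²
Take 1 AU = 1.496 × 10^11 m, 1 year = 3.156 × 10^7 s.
T = 62.88 years = 1.98449 × 10^9 s
a = 0.4494 AU = 6.72302 × 10^10 m
a³ = 3.03874 × 10^32 m³
T² = 3.93821 × 10^18 s²
GM = 4π² × (3.03874 × 10^32) / (3.93821 × 10^18) = 3.04617 × 10^15 m³/s²
GM ≈ 3.046 × 10^15 m³/s²

Final answer: GM = 3.046 × 10^15 m³/s²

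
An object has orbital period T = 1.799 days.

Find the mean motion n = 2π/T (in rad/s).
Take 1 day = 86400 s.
T = 1.799 days = 155434 s
n = 2π / 155434 s = 4.04236 × 10^-5 rad/s ≈ 4.042 × 10^-5 rad/s

Final answer: n = 4.042 × 10^-5 rad/s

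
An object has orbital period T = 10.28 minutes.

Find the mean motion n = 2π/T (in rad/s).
T = 10.28 minutes = 616.8 s
n = 2π / 616.8 s = 0.0101867 rad/s ≈ 0.01019 rad/s

Final answer: n = 0.01019 rad/s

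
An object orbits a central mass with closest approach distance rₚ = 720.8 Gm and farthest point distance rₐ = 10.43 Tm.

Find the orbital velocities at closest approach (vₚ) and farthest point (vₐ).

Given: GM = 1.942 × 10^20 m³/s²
rₚ = 720.8 Gm = 7.208 × 10^11 m
rₐ = 10.43 Tm = 1.043 × 10^13 m
GM = 1.942 × 10^20 m³/s²
a = (rₚ + rₐ)/2 = 5.5754 × 10^12 m
Vis-viva: v² = GM (2/r − 1/a)
vₚ² = 1.942 × 10^20 × (2.77469 × 10^-12 − 1.79359 × 10^-13) = 5.04014 × 10^8 m²/s²
vₚ = 22450.3 m/s ≈ 22.45 km/s
vₐ² = 1.942 × 10^20 × (1.91755 × 10^-13 − 1.79359 × 10^-13) = 2.40715 × 10^6 m²/s²
vₐ = 1551.5 m/s ≈ 1.552 km/s

Final answer: vₚ = 22.45 km/s, vₐ = 1.552 km/s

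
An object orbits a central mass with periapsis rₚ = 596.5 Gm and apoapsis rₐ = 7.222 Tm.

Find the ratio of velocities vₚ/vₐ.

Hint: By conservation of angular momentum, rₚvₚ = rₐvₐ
rₚ = 596.5 Gm = 5.965 × 10^11 m
rₐ = 7.222 Tm = 7.222 × 10^12 m
rₚvₚ = rₐvₐ  ⇒  vₚ/vₐ = rₐ/rₚ
vₚ/vₐ = (7.222 × 10^12) / (5.965 × 10^11) = 12.1073

Final answer: vₚ/vₐ = 12.11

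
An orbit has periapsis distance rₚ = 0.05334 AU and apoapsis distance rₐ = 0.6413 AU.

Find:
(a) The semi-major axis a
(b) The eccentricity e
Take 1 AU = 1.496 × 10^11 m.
rₚ = 0.05334 AU = 7.97966 × 10^9 m
rₐ = 0.6413 AU = 9.59385 × 10^10 m
(a) a = (rₚ + rₐ)/2 = 5.19591 × 10^10 m ≈ 0.3473 AU
(b) e = (rₐ − rₚ)/(rₐ + rₚ) = (8.79588 × 10^10) / (1.03918 × 10^11) = 0.846424

Final answer:
(a) a = 0.3473 AU
(b) e = 0.8464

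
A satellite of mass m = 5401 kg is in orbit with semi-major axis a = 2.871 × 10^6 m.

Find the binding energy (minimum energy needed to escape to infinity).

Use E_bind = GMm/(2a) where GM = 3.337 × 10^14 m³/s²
a = 2.871 × 10^6 m
GM = 3.337 × 10^14 m³/s²
m = 5401 kg
GMm = 3.337 × 10^14 × 5401 = 1.80231 × 10^18 m³·kg/s²
2a = 5.742 × 10^6 m
E_bind = GMm/(2a) = 3.13883 × 10^11 J ≈ 313.9 GJ

Final answer: 313.9 GJ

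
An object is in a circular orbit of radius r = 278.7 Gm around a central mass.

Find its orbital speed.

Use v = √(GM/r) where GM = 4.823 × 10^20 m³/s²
r = 278.7 Gm = 2.787 × 10^11 m
GM = 4.823 × 10^20 m³/s²
GM/r = (4.823 × 10^20) / (2.787 × 10^11) = 1.73053 × 10^9 m²/s²
v = √(GM/r) = 41599.7 m/s ≈ 41.6 km/s

Final answer: 41.6 km/s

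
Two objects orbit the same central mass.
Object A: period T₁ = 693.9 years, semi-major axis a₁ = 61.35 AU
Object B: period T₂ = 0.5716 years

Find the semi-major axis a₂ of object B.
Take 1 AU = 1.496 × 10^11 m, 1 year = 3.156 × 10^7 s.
T₁ = 693.9 years = 2.18995 × 10^10 s
T₂ = 0.5716 years = 1.80397 × 10^7 s
a₁ = 61.35 AU = 9.17796 × 10^12 m
Kepler's third law: (T₂/T₁)² = (a₂/a₁)³  ⇒  a₂ = a₁ (T₂/T₁)^(2/3)
T₂/T₁ = 0.00082375
(T₂/T₁)^(2/3) = 0.00878746
a₂ = 9.17796 × 10^12 m × 0.00878746 = 8.0651 × 10^10 m ≈ 0.5391 AU

Final answer: a₂ = 0.5391 AU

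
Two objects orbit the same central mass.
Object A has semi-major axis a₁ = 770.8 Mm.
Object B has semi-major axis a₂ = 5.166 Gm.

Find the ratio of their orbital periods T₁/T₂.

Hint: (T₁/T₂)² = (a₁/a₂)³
a₁ = 770.8 Mm = 7.708 × 10^8 m
a₂ = 5.166 Gm = 5.166 × 10^9 m
a₁/a₂ = 0.149206
T₁/T₂ = (a₁/a₂)^(3/2) = (0.149206)^1.5 = 0.0576343

Final answer: T₁/T₂ = 0.05763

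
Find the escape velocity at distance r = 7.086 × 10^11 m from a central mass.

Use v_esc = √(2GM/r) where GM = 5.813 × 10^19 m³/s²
r = 7.086 × 10^11 m
GM = 5.813 × 10^19 m³/s²
2GM/r = 2 × (5.813 × 10^19) / (7.086 × 10^11) = 1.6407 × 10^8 m²/s²
v_esc = √(2GM/r) = 12809 m/s ≈ 12.81 km/s

Final answer: 12.81 km/s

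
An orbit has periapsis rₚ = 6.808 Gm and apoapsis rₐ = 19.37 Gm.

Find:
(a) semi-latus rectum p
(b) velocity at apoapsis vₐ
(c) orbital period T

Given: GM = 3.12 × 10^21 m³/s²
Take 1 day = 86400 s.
rₚ = 6.808 Gm = 6.808 × 10^9 m
rₐ = 19.37 Gm = 1.937 × 10^10 m
GM = 3.12 × 10^21 m³/s²
a = (rₚ + rₐ)/2 = 1.3089 × 10^10 m
e = (rₐ − rₚ)/(rₐ + rₚ) = (1.2562 × 10^10) / (2.6178 × 10^10) = 0.479869
(a) 1 − e² = 0.769726;  p = a(1 − e²) = 1.3089 × 10^10 × 0.769726 = 1.00749 × 10^10 m ≈ 10.07 Gm
(b) vₐ² = GM (2/rₐ − 1/a) = 3.12 × 10^21 × (1.03252 × 10^-10 − 7.64 × 10^-11) = 8.37796 × 10^10 m²/s²;  vₐ = 289447 m/s ≈ 289.4 km/s
(c) a³ = 2.24243 × 10^30 m³;  T = 2π √(a³/GM) = 2π × 26809.1 s = 168447 s ≈ 1.95 days

Final answer:
(a) semi-latus rectum p = 10.07 Gm
(b) velocity at apoapsis vₐ = 289.4 km/s
(c) orbital period T = 1.95 days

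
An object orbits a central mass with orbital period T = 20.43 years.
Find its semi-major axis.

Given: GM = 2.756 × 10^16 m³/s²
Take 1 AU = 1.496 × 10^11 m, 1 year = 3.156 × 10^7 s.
T = 20.43 years = 6.44771 × 10^8 s
GM = 2.756 × 10^16 m³/s²
Kepler's third law: a³ = GM T² / (4π²)
T² = 4.15729 × 10^17 s²
a³ = (2.756 × 10^16) × (4.15729 × 10^17) / (4π²) = 2.90222 × 10^32 m³
a = (a³)^(1/3) = 6.62079 × 10^10 m ≈ 0.4426 AU

Final answer: 0.4426 AU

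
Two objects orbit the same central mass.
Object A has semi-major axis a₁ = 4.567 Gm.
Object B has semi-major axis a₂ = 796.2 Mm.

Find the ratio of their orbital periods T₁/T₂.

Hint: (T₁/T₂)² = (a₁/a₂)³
a₁ = 4.567 Gm = 4.567 × 10^9 m
a₂ = 796.2 Mm = 7.962 × 10^8 m
a₁/a₂ = 5.736
T₁/T₂ = (a₁/a₂)^(3/2) = (5.736)^1.5 = 13.7377

Final answer: T₁/T₂ = 13.74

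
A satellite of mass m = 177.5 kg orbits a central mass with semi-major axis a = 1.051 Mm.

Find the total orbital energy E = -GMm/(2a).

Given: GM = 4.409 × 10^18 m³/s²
a = 1.051 Mm = 1.051 × 10^6 m
GM = 4.409 × 10^18 m³/s²
2a = 2.102 × 10^6 m
GMm = 4.409 × 10^18 × 177.5 = 7.82598 × 10^20 m³·kg/s²
E = −GMm/(2a) = -3.72311 × 10^14 J ≈ -372.3 TJ

Final answer: -372.3 TJ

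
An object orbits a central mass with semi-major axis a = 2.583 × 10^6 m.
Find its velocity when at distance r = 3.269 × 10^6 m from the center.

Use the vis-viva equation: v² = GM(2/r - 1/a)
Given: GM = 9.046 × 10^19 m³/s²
a = 2.583 × 10^6 m
r = 3.269 × 10^6 m
GM = 9.046 × 10^19 m³/s²
2/r − 1/a = 6.11808 × 10^-7 − 3.87147 × 10^-7 = 2.24661 × 10^-7 m⁻¹
v² = GM (2/r − 1/a) = 2.03228 × 10^13 m²/s²
v = 4.50809 × 10^6 m/s ≈ 4508 km/s

Final answer: 4508 km/s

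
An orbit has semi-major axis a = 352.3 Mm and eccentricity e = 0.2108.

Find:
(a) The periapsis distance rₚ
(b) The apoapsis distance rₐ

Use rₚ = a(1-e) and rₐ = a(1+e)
a = 352.3 Mm = 3.523 × 10^8 m
e = 0.2108:  1 − e = 0.7892,  1 + e = 1.2108
(a) rₚ = a(1 − e) = 3.523 × 10^8 m × 0.7892 = 2.78035 × 10^8 m ≈ 278 Mm
(b) rₐ = a(1 + e) = 3.523 × 10^8 m × 1.2108 = 4.26565 × 10^8 m ≈ 426.6 Mm

Final answer:
(a) rₚ = 278 Mm
(b) rₐ = 426.6 Mm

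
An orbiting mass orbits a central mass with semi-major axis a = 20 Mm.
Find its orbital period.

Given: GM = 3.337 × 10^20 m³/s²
a = 20 Mm = 2 × 10^7 m
GM = 3.337 × 10^20 m³/s²
a³ = 8 × 10^21 m³
T = 2π √(a³/GM) = 2π √((8 × 10^21) / (3.337 × 10^20)) = 2π × 4.89629 s
T = 30.7643 s ≈ 30.76 seconds

Final answer: 30.76 seconds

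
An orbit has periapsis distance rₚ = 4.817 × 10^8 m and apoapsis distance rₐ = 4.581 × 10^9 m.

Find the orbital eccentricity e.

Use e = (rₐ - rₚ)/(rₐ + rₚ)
rₚ = 4.817 × 10^8 m
rₐ = 4.581 × 10^9 m
rₐ − rₚ = 4.0993 × 10^9 m
rₐ + rₚ = 5.0627 × 10^9 m
e = (rₐ − rₚ)/(rₐ + rₚ) = 0.809706

Final answer: e = 0.8097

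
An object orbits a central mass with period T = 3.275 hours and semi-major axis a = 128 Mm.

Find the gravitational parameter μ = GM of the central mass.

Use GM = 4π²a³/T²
T = 3.275 hours = 11790 s
a = 128 Mm = 1.28 × 10^8 m
a³ = 2.09715 × 10^24 m³
T² = 1.39004 × 10^8 s²
GM = 4π² × (2.09715 × 10^24) / (1.39004 × 10^8) = 5.9561 × 10^17 m³/s²
GM ≈ 5.956 × 10^17 m³/s²

Final answer: GM = 5.956 × 10^17 m³/s²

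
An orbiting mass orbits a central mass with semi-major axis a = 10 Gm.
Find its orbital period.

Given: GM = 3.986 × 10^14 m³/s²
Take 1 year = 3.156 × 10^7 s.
a = 10 Gm = 1 × 10^10 m
GM = 3.986 × 10^14 m³/s²
a³ = 1 × 10^30 m³
T = 2π √(a³/GM) = 2π √((1 × 10^30) / (3.986 × 10^14)) = 2π × 5.00877 × 10^7 s
T = 3.1471 × 10^8 s ≈ 9.972 years

Final answer: 9.972 years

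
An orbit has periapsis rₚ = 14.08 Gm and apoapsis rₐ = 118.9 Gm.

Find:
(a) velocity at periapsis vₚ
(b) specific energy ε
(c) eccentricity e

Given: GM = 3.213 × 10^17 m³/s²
rₚ = 14.08 Gm = 1.408 × 10^10 m
rₐ = 118.9 Gm = 1.189 × 10^11 m
GM = 3.213 × 10^17 m³/s²
a = (rₚ + rₐ)/2 = 6.649 × 10^10 m
e = (rₐ − rₚ)/(rₐ + rₚ) = (1.0482 × 10^11) / (1.3298 × 10^11) = 0.788239
(a) vₚ² = GM (2/rₚ − 1/a) = 3.213 × 10^17 × (1.42045 × 10^-10 − 1.50399 × 10^-11) = 4.08069 × 10^7 m²/s²;  vₚ = 6388.03 m/s ≈ 6.388 km/s
(b) 2a = 1.3298 × 10^11 m;  ε = −GM/(2a) = -2.41615 × 10^6 J/kg ≈ -2.416 MJ/kg
(c) e = 0.788239 ≈ 0.7882

Final answer:
(a) velocity at periapsis vₚ = 6.388 km/s
(b) specific energy ε = -2.416 MJ/kg
(c) eccentricity e = 0.7882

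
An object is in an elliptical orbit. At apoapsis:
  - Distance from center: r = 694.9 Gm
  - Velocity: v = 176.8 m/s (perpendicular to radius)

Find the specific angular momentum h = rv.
r = 694.9 Gm = 6.949 × 10^11 m
v = 176.8 m/s
h = rv = 6.949 × 10^11 × 176.8 = 1.22858 × 10^14 m²/s ≈ 1.229 × 10^14 m²/s

Final answer: h = 1.229 × 10^14 m²/s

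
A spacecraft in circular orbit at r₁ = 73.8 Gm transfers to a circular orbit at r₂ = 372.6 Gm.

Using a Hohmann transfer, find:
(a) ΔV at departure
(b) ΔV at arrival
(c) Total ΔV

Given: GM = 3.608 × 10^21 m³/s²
r₁ = 73.8 Gm = 7.38 × 10^10 m
r₂ = 372.6 Gm = 3.726 × 10^11 m
GM = 3.608 × 10^21 m³/s²
Transfer ellipse: a_t = (r₁ + r₂)/2 = 2.232 × 10^11 m
Circular speed at r₁: v₁ = √(GM/r₁) = 221108 m/s
Transfer speed at r₁ (periapsis): v₁ₜ = √(GM(2/r₁ − 1/a_t)) = 285680 m/s
(a) ΔV₁ = v₁ₜ − v₁ = 64571.4 m/s ≈ 64.57 km/s
Circular speed at r₂: v₂ = √(GM/r₂) = 98403.8 m/s
Transfer speed at r₂ (apoapsis): v₂ₜ = √(GM(2/r₂ − 1/a_t)) = 56583.9 m/s
(b) ΔV₂ = v₂ − v₂ₜ = 41819.9 m/s ≈ 41.82 km/s
(c) ΔV_total = ΔV₁ + ΔV₂ = 106391 m/s ≈ 106.4 km/s

Final answer:
(a) ΔV₁ = 64.57 km/s
(b) ΔV₂ = 41.82 km/s
(c) ΔV_total = 106.4 km/s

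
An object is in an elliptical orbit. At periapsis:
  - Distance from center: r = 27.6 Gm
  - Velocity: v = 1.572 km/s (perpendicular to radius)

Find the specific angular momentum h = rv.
r = 27.6 Gm = 2.76 × 10^10 m
v = 1.572 km/s = 1572 m/s
h = rv = 2.76 × 10^10 × 1572 = 4.33872 × 10^13 m²/s ≈ 4.339 × 10^13 m²/s

Final answer: h = 4.339 × 10^13 m²/s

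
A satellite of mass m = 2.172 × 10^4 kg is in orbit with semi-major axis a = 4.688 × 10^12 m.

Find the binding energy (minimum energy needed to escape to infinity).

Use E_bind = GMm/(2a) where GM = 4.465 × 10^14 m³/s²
a = 4.688 × 10^12 m
GM = 4.465 × 10^14 m³/s²
m = 2.172 × 10^4 kg
GMm = 4.465 × 10^14 × 21720 = 9.69798 × 10^18 m³·kg/s²
2a = 9.376 × 10^12 m
E_bind = GMm/(2a) = 1.03434 × 10^6 J ≈ 1.034 MJ

Final answer: 1.034 MJ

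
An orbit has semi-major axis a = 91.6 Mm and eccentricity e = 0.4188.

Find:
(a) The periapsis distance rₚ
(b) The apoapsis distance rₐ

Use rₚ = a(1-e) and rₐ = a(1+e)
a = 91.6 Mm = 9.16 × 10^7 m
e = 0.4188:  1 − e = 0.5812,  1 + e = 1.4188
(a) rₚ = a(1 − e) = 9.16 × 10^7 m × 0.5812 = 5.32379 × 10^7 m ≈ 53.24 Mm
(b) rₐ = a(1 + e) = 9.16 × 10^7 m × 1.4188 = 1.29962 × 10^8 m ≈ 130 Mm

Final answer:
(a) rₚ = 53.24 Mm
(b) rₐ = 130 Mm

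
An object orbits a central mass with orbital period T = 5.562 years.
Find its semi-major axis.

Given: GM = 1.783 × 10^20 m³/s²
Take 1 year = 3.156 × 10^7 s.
T = 5.562 years = 1.75537 × 10^8 s
GM = 1.783 × 10^20 m³/s²
Kepler's third law: a³ = GM T² / (4π²)
T² = 3.08131 × 10^16 s²
a³ = (1.783 × 10^20) × (3.08131 × 10^16) / (4π²) = 1.39164 × 10^35 m³
a = (a³)^(1/3) = 5.18214 × 10^11 m ≈ 5.182 × 10^11 m

Final answer: 5.182 × 10^11 m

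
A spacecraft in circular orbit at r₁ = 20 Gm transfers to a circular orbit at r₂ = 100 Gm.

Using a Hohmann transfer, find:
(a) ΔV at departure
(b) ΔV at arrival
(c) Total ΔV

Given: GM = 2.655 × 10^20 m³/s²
r₁ = 20 Gm = 2 × 10^10 m
r₂ = 100 Gm = 1 × 10^11 m
GM = 2.655 × 10^20 m³/s²
Transfer ellipse: a_t = (r₁ + r₂)/2 = 6 × 10^10 m
Circular speed at r₁: v₁ = √(GM/r₁) = 115217 m/s
Transfer speed at r₁ (periapsis): v₁ₜ = √(GM(2/r₁ − 1/a_t)) = 148745 m/s
(a) ΔV₁ = v₁ₜ − v₁ = 33527.6 m/s ≈ 33.53 km/s
Circular speed at r₂: v₂ = √(GM/r₂) = 51526.7 m/s
Transfer speed at r₂ (apoapsis): v₂ₜ = √(GM(2/r₂ − 1/a_t)) = 29748.9 m/s
(b) ΔV₂ = v₂ − v₂ₜ = 21777.7 m/s ≈ 21.78 km/s
(c) ΔV_total = ΔV₁ + ΔV₂ = 55305.3 m/s ≈ 55.31 km/s

Final answer:
(a) ΔV₁ = 33.53 km/s
(b) ΔV₂ = 21.78 km/s
(c) ΔV_total = 55.31 km/s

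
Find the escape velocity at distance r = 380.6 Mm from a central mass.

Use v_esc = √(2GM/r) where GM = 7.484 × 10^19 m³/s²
r = 380.6 Mm = 3.806 × 10^8 m
GM = 7.484 × 10^19 m³/s²
2GM/r = 2 × (7.484 × 10^19) / (3.806 × 10^8) = 3.93274 × 10^11 m²/s²
v_esc = √(2GM/r) = 627115 m/s ≈ 627.1 km/s

Final answer: 627.1 km/s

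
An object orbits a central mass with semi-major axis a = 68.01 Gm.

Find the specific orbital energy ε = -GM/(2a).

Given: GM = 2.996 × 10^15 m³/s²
a = 68.01 Gm = 6.801 × 10^10 m
GM = 2.996 × 10^15 m³/s²
2a = 1.3602 × 10^11 m
ε = −GM/(2a) = -22026.2 J/kg ≈ -22.03 kJ/kg

Final answer: -22.03 kJ/kg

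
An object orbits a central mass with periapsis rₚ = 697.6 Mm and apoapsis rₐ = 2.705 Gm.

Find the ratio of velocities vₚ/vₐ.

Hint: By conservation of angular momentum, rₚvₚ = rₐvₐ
rₚ = 697.6 Mm = 6.976 × 10^8 m
rₐ = 2.705 Gm = 2.705 × 10^9 m
rₚvₚ = rₐvₐ  ⇒  vₚ/vₐ = rₐ/rₚ
vₚ/vₐ = (2.705 × 10^9) / (6.976 × 10^8) = 3.87758

Final answer: vₚ/vₐ = 3.878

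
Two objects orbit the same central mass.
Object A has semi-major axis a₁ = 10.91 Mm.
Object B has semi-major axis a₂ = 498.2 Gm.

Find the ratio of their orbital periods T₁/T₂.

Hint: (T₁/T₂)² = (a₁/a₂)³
a₁ = 10.91 Mm = 1.091 × 10^7 m
a₂ = 498.2 Gm = 4.982 × 10^11 m
a₁/a₂ = 2.18988 × 10^-5
T₁/T₂ = (a₁/a₂)^(3/2) = (2.18988 × 10^-5)^1.5 = 1.02478 × 10^-7

Final answer: T₁/T₂ = 1.025 × 10^-7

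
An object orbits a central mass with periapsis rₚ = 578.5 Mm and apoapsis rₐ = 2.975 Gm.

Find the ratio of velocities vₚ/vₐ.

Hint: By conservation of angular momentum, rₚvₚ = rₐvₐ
rₚ = 578.5 Mm = 5.785 × 10^8 m
rₐ = 2.975 Gm = 2.975 × 10^9 m
rₚvₚ = rₐvₐ  ⇒  vₚ/vₐ = rₐ/rₚ
vₚ/vₐ = (2.975 × 10^9) / (5.785 × 10^8) = 5.14261

Final answer: vₚ/vₐ = 5.143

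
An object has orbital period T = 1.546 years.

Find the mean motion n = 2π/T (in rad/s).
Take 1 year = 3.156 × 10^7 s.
T = 1.546 years = 4.87918 × 10^7 s
n = 2π / (4.87918 × 10^7 s) = 1.28776 × 10^-7 rad/s ≈ 1.288 × 10^-7 rad/s

Final answer: n = 1.288 × 10^-7 rad/s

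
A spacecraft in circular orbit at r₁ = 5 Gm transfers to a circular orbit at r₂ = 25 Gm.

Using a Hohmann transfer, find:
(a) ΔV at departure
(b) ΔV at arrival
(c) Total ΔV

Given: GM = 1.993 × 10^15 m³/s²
r₁ = 5 Gm = 5 × 10^9 m
r₂ = 25 Gm = 2.5 × 10^10 m
GM = 1.993 × 10^15 m³/s²
Transfer ellipse: a_t = (r₁ + r₂)/2 = 1.5 × 10^10 m
Circular speed at r₁: v₁ = √(GM/r₁) = 631.348 m/s
Transfer speed at r₁ (periapsis): v₁ₜ = √(GM(2/r₁ − 1/a_t)) = 815.066 m/s
(a) ΔV₁ = v₁ₜ − v₁ = 183.719 m/s ≈ 183.7 m/s
Circular speed at r₂: v₂ = √(GM/r₂) = 282.347 m/s
Transfer speed at r₂ (apoapsis): v₂ₜ = √(GM(2/r₂ − 1/a_t)) = 163.013 m/s
(b) ΔV₂ = v₂ − v₂ₜ = 119.334 m/s ≈ 119.3 m/s
(c) ΔV_total = ΔV₁ + ΔV₂ = 303.053 m/s ≈ 303.1 m/s

Final answer:
(a) ΔV₁ = 183.7 m/s
(b) ΔV₂ = 119.3 m/s
(c) ΔV_total = 303.1 m/s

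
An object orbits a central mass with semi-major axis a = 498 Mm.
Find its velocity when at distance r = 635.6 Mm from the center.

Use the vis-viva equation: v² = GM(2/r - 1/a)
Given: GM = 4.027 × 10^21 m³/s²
a = 498 Mm = 4.98 × 10^8 m
r = 635.6 Mm = 6.356 × 10^8 m
GM = 4.027 × 10^21 m³/s²
2/r − 1/a = 3.14663 × 10^-9 − 2.00803 × 10^-9 = 1.1386 × 10^-9 m⁻¹
v² = GM (2/r − 1/a) = 4.58515 × 10^12 m²/s²
v = 2.1413 × 10^6 m/s ≈ 2141 km/s

Final answer: 2141 km/s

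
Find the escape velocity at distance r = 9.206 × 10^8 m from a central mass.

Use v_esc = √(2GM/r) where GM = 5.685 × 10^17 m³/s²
r = 9.206 × 10^8 m
GM = 5.685 × 10^17 m³/s²
2GM/r = 2 × (5.685 × 10^17) / (9.206 × 10^8) = 1.23506 × 10^9 m²/s²
v_esc = √(2GM/r) = 35143.5 m/s ≈ 35.14 km/s

Final answer: 35.14 km/s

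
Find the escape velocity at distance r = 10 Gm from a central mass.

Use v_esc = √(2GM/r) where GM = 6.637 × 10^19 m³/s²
r = 10 Gm = 1 × 10^10 m
GM = 6.637 × 10^19 m³/s²
2GM/r = 2 × (6.637 × 10^19) / (1 × 10^10) = 1.3274 × 10^10 m²/s²
v_esc = √(2GM/r) = 115213 m/s ≈ 115.2 km/s

Final answer: 115.2 km/s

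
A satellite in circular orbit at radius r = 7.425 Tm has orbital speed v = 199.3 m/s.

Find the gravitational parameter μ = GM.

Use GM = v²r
r = 7.425 Tm = 7.425 × 10^12 m
v = 199.3 m/s
v² = 39720.5 m²/s²
GM = v²r = 39720.5 × 7.425 × 10^12 = 2.94925 × 10^17 m³/s²
GM ≈ 2.949 × 10^17 m³/s²

Final answer: GM = 2.949 × 10^17 m³/s²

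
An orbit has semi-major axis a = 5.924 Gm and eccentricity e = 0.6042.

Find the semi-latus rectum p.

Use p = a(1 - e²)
a = 5.924 Gm = 5.924 × 10^9 m
e = 0.6042,  e² = 0.365058,  1 − e² = 0.634942
p = a(1 − e²) = 5.924 × 10^9 m × 0.634942 = 3.7614 × 10^9 m ≈ 3.761 Gm

Final answer: p = 3.761 Gm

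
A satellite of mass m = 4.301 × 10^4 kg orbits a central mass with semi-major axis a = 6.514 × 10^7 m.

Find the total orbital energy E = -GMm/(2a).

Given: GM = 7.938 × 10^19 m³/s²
a = 6.514 × 10^7 m
GM = 7.938 × 10^19 m³/s²
2a = 1.3028 × 10^8 m
GMm = 7.938 × 10^19 × 43010 = 3.41413 × 10^24 m³·kg/s²
E = −GMm/(2a) = -2.62061 × 10^16 J ≈ -26.21 PJ

Final answer: -26.21 PJ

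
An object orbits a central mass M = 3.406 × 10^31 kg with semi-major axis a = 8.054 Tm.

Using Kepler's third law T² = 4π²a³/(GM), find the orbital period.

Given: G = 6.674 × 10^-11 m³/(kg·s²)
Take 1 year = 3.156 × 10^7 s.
M = 3.406 × 10^31 kg
GM = G × M = 6.674 × 10^-11 × 3.406 × 10^31 = 2.27316 × 10^21 m³/s²
a = 8.054 Tm = 8.054 × 10^12 m
a³ = 5.22438 × 10^38 m³
T = 2π √(a³/GM) = 2π √((5.22438 × 10^38) / (2.27316 × 10^21)) = 2π × 4.79404 × 10^8 s
T = 3.01219 × 10^9 s ≈ 95.44 years

Final answer: 95.44 years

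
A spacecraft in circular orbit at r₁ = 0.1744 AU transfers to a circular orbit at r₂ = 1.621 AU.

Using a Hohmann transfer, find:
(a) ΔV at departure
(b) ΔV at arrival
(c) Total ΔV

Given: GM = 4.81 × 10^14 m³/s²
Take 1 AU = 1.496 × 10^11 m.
r₁ = 0.1744 AU = 2.60902 × 10^10 m
r₂ = 1.621 AU = 2.42502 × 10^11 m
GM = 4.81 × 10^14 m³/s²
Transfer ellipse: a_t = (r₁ + r₂)/2 = 1.34296 × 10^11 m
Circular speed at r₁: v₁ = √(GM/r₁) = 135.779 m/s
Transfer speed at r₁ (periapsis): v₁ₜ = √(GM(2/r₁ − 1/a_t)) = 182.457 m/s
(a) ΔV₁ = v₁ₜ − v₁ = 46.6772 m/s ≈ 46.68 m/s
Circular speed at r₂: v₂ = √(GM/r₂) = 44.5364 m/s
Transfer speed at r₂ (apoapsis): v₂ₜ = √(GM(2/r₂ − 1/a_t)) = 19.6301 m/s
(b) ΔV₂ = v₂ − v₂ₜ = 24.9063 m/s ≈ 24.91 m/s
(c) ΔV_total = ΔV₁ + ΔV₂ = 71.5835 m/s ≈ 71.58 m/s

Final answer:
(a) ΔV₁ = 46.68 m/s
(b) ΔV₂ = 24.91 m/s
(c) ΔV_total = 71.58 m/s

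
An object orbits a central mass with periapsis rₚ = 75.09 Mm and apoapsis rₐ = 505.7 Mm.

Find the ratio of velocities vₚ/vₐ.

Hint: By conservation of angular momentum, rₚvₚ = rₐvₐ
rₚ = 75.09 Mm = 7.509 × 10^7 m
rₐ = 505.7 Mm = 5.057 × 10^8 m
rₚvₚ = rₐvₐ  ⇒  vₚ/vₐ = rₐ/rₚ
vₚ/vₐ = (5.057 × 10^8) / (7.509 × 10^7) = 6.73459

Final answer: vₚ/vₐ = 6.735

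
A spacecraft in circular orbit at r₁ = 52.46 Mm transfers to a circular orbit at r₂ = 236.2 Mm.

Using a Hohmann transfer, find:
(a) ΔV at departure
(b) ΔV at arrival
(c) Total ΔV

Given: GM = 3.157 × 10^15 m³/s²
r₁ = 52.46 Mm = 5.246 × 10^7 m
r₂ = 236.2 Mm = 2.362 × 10^8 m
GM = 3.157 × 10^15 m³/s²
Transfer ellipse: a_t = (r₁ + r₂)/2 = 1.4433 × 10^8 m
Circular speed at r₁: v₁ = √(GM/r₁) = 7757.52 m/s
Transfer speed at r₁ (periapsis): v₁ₜ = √(GM(2/r₁ − 1/a_t)) = 9923.96 m/s
(a) ΔV₁ = v₁ₜ − v₁ = 2166.43 m/s ≈ 2.166 km/s
Circular speed at r₂: v₂ = √(GM/r₂) = 3655.93 m/s
Transfer speed at r₂ (apoapsis): v₂ₜ = √(GM(2/r₂ − 1/a_t)) = 2204.11 m/s
(b) ΔV₂ = v₂ − v₂ₜ = 1451.82 m/s ≈ 1.452 km/s
(c) ΔV_total = ΔV₁ + ΔV₂ = 3618.25 m/s ≈ 3.618 km/s

Final answer:
(a) ΔV₁ = 2.166 km/s
(b) ΔV₂ = 1.452 km/s
(c) ΔV_total = 3.618 km/s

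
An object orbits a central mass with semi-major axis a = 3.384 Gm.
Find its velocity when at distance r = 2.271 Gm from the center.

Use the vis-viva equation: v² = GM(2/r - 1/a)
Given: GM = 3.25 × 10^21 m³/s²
a = 3.384 Gm = 3.384 × 10^9 m
r = 2.271 Gm = 2.271 × 10^9 m
GM = 3.25 × 10^21 m³/s²
2/r − 1/a = 8.80669 × 10^-10 − 2.95508 × 10^-10 = 5.85161 × 10^-10 m⁻¹
v² = GM (2/r − 1/a) = 1.90177 × 10^12 m²/s²
v = 1.37905 × 10^6 m/s ≈ 1379 km/s

Final answer: 1379 km/s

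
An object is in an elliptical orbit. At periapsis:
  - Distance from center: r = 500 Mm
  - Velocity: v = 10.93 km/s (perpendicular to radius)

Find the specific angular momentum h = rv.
r = 500 Mm = 5 × 10^8 m
v = 10.93 km/s = 10930 m/s
h = rv = 5 × 10^8 × 10930 = 5.465 × 10^12 m²/s ≈ 5.465 × 10^12 m²/s

Final answer: h = 5.465 × 10^12 m²/s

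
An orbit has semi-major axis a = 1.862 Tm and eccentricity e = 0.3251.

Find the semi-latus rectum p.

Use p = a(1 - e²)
a = 1.862 Tm = 1.862 × 10^12 m
e = 0.3251,  e² = 0.10569,  1 − e² = 0.89431
p = a(1 − e²) = 1.862 × 10^12 m × 0.89431 = 1.66521 × 10^12 m ≈ 1.665 Tm

Final answer: p = 1.665 Tm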